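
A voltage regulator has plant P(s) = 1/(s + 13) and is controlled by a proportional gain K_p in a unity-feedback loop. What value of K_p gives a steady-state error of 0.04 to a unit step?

K_p = 312

Steady-state error for a unit step on this type-0 loop is 1/(1 + K_p·P(0)).
P(0) = 0.07692. Require 1/(1 + K_p·0.07692) = 0.04, so 1 + 0.07692·K_p = 25.
K_p = (25 − 1)/0.07692 = 312.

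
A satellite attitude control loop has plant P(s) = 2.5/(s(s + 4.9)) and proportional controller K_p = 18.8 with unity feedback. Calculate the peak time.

T_p = 0.491 s

From 1 + K_pP(s) = 0: s² + 4.9s + 47 = 0 ⇒ ω_n = 6.856, ζ = 0.3574.
Damped frequency ω_d = ω_n√(1−ζ²) = 6.403 rad/s, so peak time T_p = π/ω_d = 0.491 s.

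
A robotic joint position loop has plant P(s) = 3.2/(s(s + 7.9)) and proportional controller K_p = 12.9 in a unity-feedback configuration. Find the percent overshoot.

From 1 + K_pP(s) = 0: s² + 7.9s + 41.28 = 0 ⇒ ω_n = 6.425, ζ = 0.6148.
%OS = 100·exp(−πζ/√(1−ζ²)) = 100·exp(−π·0.6148/√0.622) = 8.64%.

8.64%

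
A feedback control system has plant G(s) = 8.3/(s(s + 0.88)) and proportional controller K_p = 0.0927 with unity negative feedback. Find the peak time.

Closed-loop characteristic equation: s² + 0.88s + 0.7694 = 0, so ω_n = 0.8772 rad/s and ζ = 0.88/(2·0.8772) = 0.5016.
Damped frequency ω_d = ω_n√(1−ζ²) = 0.7588 rad/s, so peak time T_p = π/ω_d = 4.14 s.

T_p = 4.14 s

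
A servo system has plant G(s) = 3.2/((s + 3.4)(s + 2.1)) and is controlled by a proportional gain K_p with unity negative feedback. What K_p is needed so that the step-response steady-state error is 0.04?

K_p = 53.5

For a type-0 loop with proportional control, e_ss = 1/(1 + K_p·G(0)).
G(0) = 0.4482. Require 1/(1 + K_p·0.4482) = 0.04, so 1 + 0.4482·K_p = 25.
K_p = (25 − 1)/0.4482 = 53.5.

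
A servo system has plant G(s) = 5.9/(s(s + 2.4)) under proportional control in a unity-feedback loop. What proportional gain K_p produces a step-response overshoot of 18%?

From %OS = 100·exp(−πζ/√(1−ζ²)) = 18%, ζ = −ln(0.18)/√(π²+ln²(0.18)) = 0.4791.
Characteristic equation s² + 2.4s + 5.9K_p = 0 gives ζ = 2.4/(2√(5.9K_p)).
Setting ζ = 0.4791: √(5.9K_p) = 2.4/(2·0.4791) = 2.505, so K_p = 6.273/5.9 = 1.06.

K_p = 1.06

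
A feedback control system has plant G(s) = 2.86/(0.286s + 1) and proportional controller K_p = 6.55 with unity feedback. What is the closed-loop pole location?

Closed loop: T(s) = K_p·G/(1+K_p·G) = 18.73/(0.286s + 1 + 18.73), with pole at s = −(1 + 18.73)/0.286 = −69.

s = -69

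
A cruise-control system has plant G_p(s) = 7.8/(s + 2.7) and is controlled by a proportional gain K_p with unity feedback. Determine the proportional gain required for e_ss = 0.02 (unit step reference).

The loop is type 0, so e_ss(step) = 1/(1 + K_pos) with K_pos = K_p·G_p(0).
G_p(0) = 2.889. Require 1/(1 + K_p·2.889) = 0.02, so 1 + 2.889·K_p = 50.
K_p = (50 − 1)/2.889 = 17.

K_p = 17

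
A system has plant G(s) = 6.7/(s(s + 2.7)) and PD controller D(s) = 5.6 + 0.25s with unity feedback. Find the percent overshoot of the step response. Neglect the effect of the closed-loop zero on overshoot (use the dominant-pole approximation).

Forward path: (5.6 + 0.25s)·6.7/(s(s+2.7)). The closed-loop characteristic equation is s² + (2.7 + 6.7·0.25)s + 6.7·5.6 = 0.
That is s² + 4.375s + 37.52 = 0, so ω_n = 6.125 rad/s and ζ = 4.375/(2·6.125) = 0.3571.
%OS = 100·exp(−πζ/√(1−ζ²)) = 30.1%.

30.1%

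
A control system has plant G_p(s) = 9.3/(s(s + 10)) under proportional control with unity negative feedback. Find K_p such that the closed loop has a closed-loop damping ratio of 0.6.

K_p = 7.47

Closed-loop characteristic equation: s² + 10s + K_p·9.3 = 0.
So ω_n = √(9.3K_p) and 2ζω_n = 10, giving ζ = 10/(2√(9.3K_p)).
Setting ζ = 0.6: √(9.3K_p) = 10/(2·0.6) = 8.333, so K_p = 69.44/9.3 = 7.47.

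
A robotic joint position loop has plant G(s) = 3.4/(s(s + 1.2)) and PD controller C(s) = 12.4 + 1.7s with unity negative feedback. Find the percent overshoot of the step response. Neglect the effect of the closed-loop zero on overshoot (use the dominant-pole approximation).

13.5%

Forward path: (12.4 + 1.7s)·3.4/(s(s+1.2)). The closed-loop characteristic equation is s² + (1.2 + 3.4·1.7)s + 3.4·12.4 = 0.
That is s² + 6.98s + 42.16 = 0, so ω_n = 6.493 rad/s and ζ = 6.98/(2·6.493) = 0.5375.
%OS = 100·exp(−πζ/√(1−ζ²)) = 13.5%.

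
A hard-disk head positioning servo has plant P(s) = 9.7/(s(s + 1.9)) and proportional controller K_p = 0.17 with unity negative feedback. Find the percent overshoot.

Closed-loop characteristic equation: s² + 1.9s + 1.649 = 0, so ω_n = 1.284 rad/s and ζ = 1.9/(2·1.284) = 0.7398.
%OS = 100·exp(−πζ/√(1−ζ²)) = 100·exp(−π·0.7398/√0.4527) = 3.16%.

3.16%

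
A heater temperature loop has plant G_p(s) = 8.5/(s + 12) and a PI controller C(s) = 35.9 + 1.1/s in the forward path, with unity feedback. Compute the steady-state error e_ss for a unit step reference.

The open loop C(s)G_p(s) has a pole at the origin (type 1), so the static position error constant is infinite and e_ss = 1/(1+∞) = 0.

0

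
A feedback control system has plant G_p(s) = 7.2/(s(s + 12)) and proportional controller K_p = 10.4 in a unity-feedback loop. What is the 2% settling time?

T_s ≈ 0.667 s

The closed-loop denominator s² + 12s + 74.88 gives ω_n = √74.88 = 8.653 and ζ = 12/(2ω_n) = 0.6934.
2% settling time T_s ≈ 4/(ζω_n) = 4/6 = 0.667 s.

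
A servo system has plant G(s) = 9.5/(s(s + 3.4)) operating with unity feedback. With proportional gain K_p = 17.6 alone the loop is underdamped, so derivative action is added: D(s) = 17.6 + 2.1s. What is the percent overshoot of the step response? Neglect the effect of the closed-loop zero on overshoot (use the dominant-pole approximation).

Forward path: (17.6 + 2.1s)·9.5/(s(s+3.4)). The closed-loop characteristic equation is s² + (3.4 + 9.5·2.1)s + 9.5·17.6 = 0.
That is s² + 23.35s + 167.2 = 0, so ω_n = 12.93 rad/s and ζ = 23.35/(2·12.93) = 0.9029.
%OS = 100·exp(−πζ/√(1−ζ²)) = 0.136%.

0.136%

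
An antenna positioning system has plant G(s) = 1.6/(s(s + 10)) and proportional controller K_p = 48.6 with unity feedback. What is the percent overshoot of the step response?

11.5%

Closed-loop characteristic equation: s² + 10s + 77.76 = 0, so ω_n = 8.818 rad/s and ζ = 10/(2·8.818) = 0.567.
%OS = 100·exp(−πζ/√(1−ζ²)) = 100·exp(−π·0.567/√0.6785) = 11.5%.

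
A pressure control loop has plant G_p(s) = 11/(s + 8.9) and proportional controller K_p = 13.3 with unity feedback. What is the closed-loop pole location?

s = -155.2

Closed-loop transfer function: T(s) = K_p·G_p(s)/(1 + K_p·G_p(s)) = 146.3/(s + 8.9 + 146.3) = 146.3/(s + 155.2).
The closed-loop pole is at s = −155.2.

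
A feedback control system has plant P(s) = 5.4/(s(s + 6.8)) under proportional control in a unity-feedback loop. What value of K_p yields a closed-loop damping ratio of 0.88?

Closed-loop characteristic equation: s² + 6.8s + K_p·5.4 = 0.
So ω_n = √(5.4K_p) and 2ζω_n = 6.8, giving ζ = 6.8/(2√(5.4K_p)).
Setting ζ = 0.88: √(5.4K_p) = 6.8/(2·0.88) = 3.864, so K_p = 14.93/5.4 = 2.76.

K_p = 2.76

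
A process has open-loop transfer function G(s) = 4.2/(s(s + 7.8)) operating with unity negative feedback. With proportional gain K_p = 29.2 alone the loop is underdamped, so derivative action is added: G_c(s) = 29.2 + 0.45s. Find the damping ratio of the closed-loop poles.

Forward path: (29.2 + 0.45s)·4.2/(s(s+7.8)). The closed-loop characteristic equation is s² + (7.8 + 4.2·0.45)s + 4.2·29.2 = 0.
That is s² + 9.69s + 122.6 = 0, so ω_n = 11.07 rad/s and ζ = 9.69/(2·11.07) = 0.4375.

ζ = 0.437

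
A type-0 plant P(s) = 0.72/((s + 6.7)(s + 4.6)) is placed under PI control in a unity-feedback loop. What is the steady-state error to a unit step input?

The PI controller's integrator makes the forward path type 1, so e_ss to a step is zero.

0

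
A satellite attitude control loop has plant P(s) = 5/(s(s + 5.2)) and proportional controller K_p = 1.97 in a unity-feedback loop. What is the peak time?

T_p = 1.79 s

Closed-loop characteristic equation: s² + 5.2s + 9.85 = 0, so ω_n = 3.138 rad/s and ζ = 5.2/(2·3.138) = 0.8284.
Damped frequency ω_d = ω_n√(1−ζ²) = 1.758 rad/s, so peak time T_p = π/ω_d = 1.79 s.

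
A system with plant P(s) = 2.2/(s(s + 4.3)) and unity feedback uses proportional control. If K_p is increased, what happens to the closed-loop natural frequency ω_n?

increase

ω_n = √(2.2·K_p), which grows with K_p.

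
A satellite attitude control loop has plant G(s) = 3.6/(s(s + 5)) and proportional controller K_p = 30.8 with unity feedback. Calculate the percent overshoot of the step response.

The closed-loop denominator s² + 5s + 110.9 gives ω_n = √110.9 = 10.53 and ζ = 5/(2ω_n) = 0.2374.
%OS = 100·exp(−πζ/√(1−ζ²)) = 100·exp(−π·0.2374/√0.9436) = 46.4%.

46.4%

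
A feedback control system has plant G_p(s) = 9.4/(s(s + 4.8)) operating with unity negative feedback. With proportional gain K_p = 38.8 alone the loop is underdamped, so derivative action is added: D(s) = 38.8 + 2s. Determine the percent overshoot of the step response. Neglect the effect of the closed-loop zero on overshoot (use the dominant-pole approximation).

Forward path: (38.8 + 2s)·9.4/(s(s+4.8)). The closed-loop characteristic equation is s² + (4.8 + 9.4·2)s + 9.4·38.8 = 0.
That is s² + 23.6s + 364.7 = 0, so ω_n = 19.1 rad/s and ζ = 23.6/(2·19.1) = 0.6179.
%OS = 100·exp(−πζ/√(1−ζ²)) = 8.47%.

8.47%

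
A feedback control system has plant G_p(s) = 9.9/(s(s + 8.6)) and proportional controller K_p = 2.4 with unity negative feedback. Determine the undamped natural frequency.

The closed-loop denominator is s(s+8.6) + 2.4·9.9 = s² + 8.6s + 23.76.
So ω_n² = 23.76 ⇒ ω_n = 4.874 rad/s, and ζ = 8.6/(2ω_n) = 0.882.

ω_n = 4.87 rad/s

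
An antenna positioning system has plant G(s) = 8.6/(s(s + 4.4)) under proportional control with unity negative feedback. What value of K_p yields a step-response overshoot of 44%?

K_p = 8.8

From %OS = 100·exp(−πζ/√(1−ζ²)) = 44%, ζ = −ln(0.44)/√(π²+ln²(0.44)) = 0.2528.
Characteristic equation s² + 4.4s + 8.6K_p = 0 gives ζ = 4.4/(2√(8.6K_p)).
Setting ζ = 0.2528: √(8.6K_p) = 4.4/(2·0.2528) = 8.701, so K_p = 75.71/8.6 = 8.8.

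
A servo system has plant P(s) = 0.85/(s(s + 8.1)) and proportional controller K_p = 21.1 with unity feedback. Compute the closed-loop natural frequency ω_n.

The closed-loop denominator is s(s+8.1) + 21.1·0.85 = s² + 8.1s + 17.94.
Matching s² + 2ζω_n s + ω_n²: ω_n = √17.94 = 4.235 rad/s and 2ζω_n = 8.1, so ζ = 8.1/(2·4.235) = 0.956.

ω_n = 4.23 rad/s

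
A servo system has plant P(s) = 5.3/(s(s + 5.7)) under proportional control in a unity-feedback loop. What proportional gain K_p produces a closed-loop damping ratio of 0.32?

Closed-loop characteristic equation: s² + 5.7s + K_p·5.3 = 0.
So ω_n = √(5.3K_p) and 2ζω_n = 5.7, giving ζ = 5.7/(2√(5.3K_p)).
Setting ζ = 0.32: √(5.3K_p) = 5.7/(2·0.32) = 8.906, so K_p = 79.32/5.3 = 15.

K_p = 15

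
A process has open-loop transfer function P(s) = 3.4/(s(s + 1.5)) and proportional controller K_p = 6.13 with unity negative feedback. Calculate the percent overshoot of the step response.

59.3%

From 1 + K_pP(s) = 0: s² + 1.5s + 20.84 = 0 ⇒ ω_n = 4.565, ζ = 0.1643.
%OS = 100·exp(−πζ/√(1−ζ²)) = 100·exp(−π·0.1643/√0.973) = 59.3%.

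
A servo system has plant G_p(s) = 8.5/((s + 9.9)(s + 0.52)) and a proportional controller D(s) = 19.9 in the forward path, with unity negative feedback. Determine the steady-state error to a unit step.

0.0295

The loop is type 0. Static position error constant K_pos = D(0)·G_p(0) = 19.9·1.651 = 32.86.
Steady-state error to a unit step: e_ss = 1/(1+K_pos) = 1/33.86 = 0.0295.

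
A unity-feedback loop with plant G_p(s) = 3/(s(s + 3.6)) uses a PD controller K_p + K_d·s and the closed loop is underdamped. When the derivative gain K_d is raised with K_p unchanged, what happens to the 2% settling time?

Characteristic equation s² + (3.6 + 3K_d)s + 3K_p = 0: raising K_d increases ζω_n = (3.6+3K_d)/2 while the loop stays underdamped, so T_s ≈ 4/(ζω_n) decreases.

decrease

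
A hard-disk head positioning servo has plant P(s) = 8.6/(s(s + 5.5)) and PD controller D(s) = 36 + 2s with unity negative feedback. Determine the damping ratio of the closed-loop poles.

ζ = 0.645

Forward path: (36 + 2s)·8.6/(s(s+5.5)). The closed-loop characteristic equation is s² + (5.5 + 8.6·2)s + 8.6·36 = 0.
That is s² + 22.7s + 309.6 = 0, so ω_n = 17.6 rad/s and ζ = 22.7/(2·17.6) = 0.6451.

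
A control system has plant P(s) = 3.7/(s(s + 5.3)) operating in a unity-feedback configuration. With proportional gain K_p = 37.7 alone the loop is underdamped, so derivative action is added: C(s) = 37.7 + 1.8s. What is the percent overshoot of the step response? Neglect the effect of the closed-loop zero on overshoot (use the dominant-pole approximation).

15.8%

Forward path: (37.7 + 1.8s)·3.7/(s(s+5.3)). The closed-loop characteristic equation is s² + (5.3 + 3.7·1.8)s + 3.7·37.7 = 0.
That is s² + 11.96s + 139.5 = 0, so ω_n = 11.81 rad/s and ζ = 11.96/(2·11.81) = 0.5063.
%OS = 100·exp(−πζ/√(1−ζ²)) = 15.8%.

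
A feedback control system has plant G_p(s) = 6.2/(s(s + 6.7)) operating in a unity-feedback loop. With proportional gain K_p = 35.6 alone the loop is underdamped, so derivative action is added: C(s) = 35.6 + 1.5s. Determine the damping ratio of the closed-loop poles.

Forward path: (35.6 + 1.5s)·6.2/(s(s+6.7)). The closed-loop characteristic equation is s² + (6.7 + 6.2·1.5)s + 6.2·35.6 = 0.
That is s² + 16s + 220.7 = 0, so ω_n = 14.86 rad/s and ζ = 16/(2·14.86) = 0.5385.

ζ = 0.538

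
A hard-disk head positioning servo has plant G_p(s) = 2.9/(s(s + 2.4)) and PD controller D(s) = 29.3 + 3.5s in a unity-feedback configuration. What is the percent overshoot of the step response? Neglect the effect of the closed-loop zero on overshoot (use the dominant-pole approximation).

Forward path: (29.3 + 3.5s)·2.9/(s(s+2.4)). The closed-loop characteristic equation is s² + (2.4 + 2.9·3.5)s + 2.9·29.3 = 0.
That is s² + 12.55s + 84.97 = 0, so ω_n = 9.218 rad/s and ζ = 12.55/(2·9.218) = 0.6807.
%OS = 100·exp(−πζ/√(1−ζ²)) = 5.4%.

5.4%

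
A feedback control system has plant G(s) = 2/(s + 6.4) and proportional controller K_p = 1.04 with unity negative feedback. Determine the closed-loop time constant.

τ = 0.118 s

Closed-loop transfer function: T(s) = K_p·G(s)/(1 + K_p·G(s)) = 2.08/(s + 6.4 + 2.08) = 2.08/(s + 8.48).
Time constant τ = 1/8.48 = 0.118 s.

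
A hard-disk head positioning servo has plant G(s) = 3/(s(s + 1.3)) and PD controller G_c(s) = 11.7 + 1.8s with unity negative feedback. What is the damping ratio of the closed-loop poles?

ζ = 0.565

Forward path: (11.7 + 1.8s)·3/(s(s+1.3)). The closed-loop characteristic equation is s² + (1.3 + 3·1.8)s + 3·11.7 = 0.
That is s² + 6.7s + 35.1 = 0, so ω_n = 5.925 rad/s and ζ = 6.7/(2·5.925) = 0.5654.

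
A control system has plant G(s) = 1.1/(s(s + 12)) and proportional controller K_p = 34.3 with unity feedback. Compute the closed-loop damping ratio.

ζ = 0.977

1 + K_p·G(s) = 0 gives s² + 12s + 37.73 = 0.
So ω_n² = 37.73 ⇒ ω_n = 6.142 rad/s, and ζ = 12/(2ω_n) = 0.977.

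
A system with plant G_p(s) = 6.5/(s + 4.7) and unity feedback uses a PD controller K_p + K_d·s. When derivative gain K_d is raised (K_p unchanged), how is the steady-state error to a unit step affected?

K_d affects only the transient (the s-coefficient); the DC loop gain, and hence e_ss, depends only on K_p.

unchanged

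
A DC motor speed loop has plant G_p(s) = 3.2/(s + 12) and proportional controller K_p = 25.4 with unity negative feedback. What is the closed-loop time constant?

Closed-loop transfer function: T(s) = K_p·G_p(s)/(1 + K_p·G_p(s)) = 81.28/(s + 12 + 81.28) = 81.28/(s + 93.28).
Time constant τ = 1/93.28 = 0.0107 s.

τ = 0.0107 s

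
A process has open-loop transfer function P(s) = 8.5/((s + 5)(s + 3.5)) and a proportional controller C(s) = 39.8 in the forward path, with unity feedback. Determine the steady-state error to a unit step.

0.0492

The loop is type 0. Static position error constant K_pos = C(0)·P(0) = 39.8·0.4857 = 19.33.
Steady-state error to a unit step: e_ss = 1/(1+K_pos) = 1/20.33 = 0.0492.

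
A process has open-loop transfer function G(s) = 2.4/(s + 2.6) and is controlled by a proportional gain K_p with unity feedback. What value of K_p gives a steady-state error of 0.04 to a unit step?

K_p = 26

Steady-state error for a unit step on this type-0 loop is 1/(1 + K_p·G(0)).
G(0) = 0.9231. Require 1/(1 + K_p·0.9231) = 0.04, so 1 + 0.9231·K_p = 25.
K_p = (25 − 1)/0.9231 = 26.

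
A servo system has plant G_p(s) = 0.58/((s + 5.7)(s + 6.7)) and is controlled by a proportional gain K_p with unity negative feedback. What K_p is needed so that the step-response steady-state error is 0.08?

Steady-state error for a unit step on this type-0 loop is 1/(1 + K_p·G_p(0)).
G_p(0) = 0.01519. Require 1/(1 + K_p·0.01519) = 0.08, so 1 + 0.01519·K_p = 12.5.
K_p = (12.5 − 1)/0.01519 = 757.

K_p = 757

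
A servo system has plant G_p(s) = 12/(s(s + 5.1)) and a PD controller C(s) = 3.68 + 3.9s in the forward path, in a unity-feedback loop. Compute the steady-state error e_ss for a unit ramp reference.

0.115

The loop has one pole at the origin (type 1). Velocity error constant K_v = lim_{s→0} s·C(s)G_p(s) = 3.68·12/5.1 = 8.659.
Steady-state error to a unit ramp: e_ss = 1/K_v = 0.115.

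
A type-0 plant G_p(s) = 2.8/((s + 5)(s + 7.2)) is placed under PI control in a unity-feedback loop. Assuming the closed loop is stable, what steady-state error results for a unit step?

The PI controller's integrator makes the forward path type 1, so e_ss to a step is zero.

0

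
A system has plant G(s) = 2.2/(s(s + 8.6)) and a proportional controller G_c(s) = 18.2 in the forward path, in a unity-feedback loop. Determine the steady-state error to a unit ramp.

0.215

The loop has one pole at the origin (type 1). Velocity error constant K_v = lim_{s→0} s·G_c(s)G(s) = 18.2·2.2/8.6 = 4.656.
Steady-state error to a unit ramp: e_ss = 1/K_v = 0.215.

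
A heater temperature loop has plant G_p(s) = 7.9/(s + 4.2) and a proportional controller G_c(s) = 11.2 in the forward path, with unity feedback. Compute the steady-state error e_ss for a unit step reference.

0.0453

The loop is type 0. Static position error constant K_pos = G_c(0)·G_p(0) = 11.2·1.881 = 21.07.
Steady-state error to a unit step: e_ss = 1/(1+K_pos) = 1/22.07 = 0.0453.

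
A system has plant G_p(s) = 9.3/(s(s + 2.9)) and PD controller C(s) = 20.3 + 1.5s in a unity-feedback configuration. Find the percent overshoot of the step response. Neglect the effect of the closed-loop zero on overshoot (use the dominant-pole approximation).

Forward path: (20.3 + 1.5s)·9.3/(s(s+2.9)). The closed-loop characteristic equation is s² + (2.9 + 9.3·1.5)s + 9.3·20.3 = 0.
That is s² + 16.85s + 188.8 = 0, so ω_n = 13.74 rad/s and ζ = 16.85/(2·13.74) = 0.6132.
%OS = 100·exp(−πζ/√(1−ζ²)) = 8.73%.

8.73%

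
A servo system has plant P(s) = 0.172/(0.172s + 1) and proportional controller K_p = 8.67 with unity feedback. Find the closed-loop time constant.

Closed loop: T(s) = K_p·P/(1+K_p·P) = 1.491/(0.172s + 1 + 1.491), with pole at s = −(1 + 1.491)/0.172 = −14.48.
Closed-loop time constant τ = 1/14.48 = 0.069 s.

τ = 0.069 s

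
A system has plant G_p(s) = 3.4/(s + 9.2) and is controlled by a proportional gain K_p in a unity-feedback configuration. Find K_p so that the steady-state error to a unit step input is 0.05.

K_p = 51.4

Steady-state error for a unit step on this type-0 loop is 1/(1 + K_p·G_p(0)).
G_p(0) = 0.3696. Require 1/(1 + K_p·0.3696) = 0.05, so 1 + 0.3696·K_p = 20.
K_p = (20 − 1)/0.3696 = 51.4.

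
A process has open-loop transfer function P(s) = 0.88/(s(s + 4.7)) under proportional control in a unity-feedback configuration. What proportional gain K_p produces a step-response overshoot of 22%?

From %OS = 100·exp(−πζ/√(1−ζ²)) = 22%, ζ = −ln(0.22)/√(π²+ln²(0.22)) = 0.4342.
Characteristic equation s² + 4.7s + 0.88K_p = 0 gives ζ = 4.7/(2√(0.88K_p)).
Setting ζ = 0.4342: √(0.88K_p) = 4.7/(2·0.4342) = 5.413, so K_p = 29.3/0.88 = 33.3.

K_p = 33.3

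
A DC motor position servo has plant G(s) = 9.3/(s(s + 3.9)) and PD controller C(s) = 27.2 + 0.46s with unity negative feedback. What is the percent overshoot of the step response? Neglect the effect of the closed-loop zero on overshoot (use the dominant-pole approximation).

Forward path: (27.2 + 0.46s)·9.3/(s(s+3.9)). The closed-loop characteristic equation is s² + (3.9 + 9.3·0.46)s + 9.3·27.2 = 0.
That is s² + 8.178s + 253 = 0, so ω_n = 15.9 rad/s and ζ = 8.178/(2·15.9) = 0.2571.
%OS = 100·exp(−πζ/√(1−ζ²)) = 43.4%.

43.4%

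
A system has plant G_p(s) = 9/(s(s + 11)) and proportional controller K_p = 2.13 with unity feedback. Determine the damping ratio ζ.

ζ = 1.26

With unity feedback the closed-loop characteristic equation is s² + 11s + 2.13·9 = s² + 11s + 19.17 = 0.
Matching s² + 2ζω_n s + ω_n²: ω_n = √19.17 = 4.378 rad/s and 2ζω_n = 11, so ζ = 11/(2·4.378) = 1.26.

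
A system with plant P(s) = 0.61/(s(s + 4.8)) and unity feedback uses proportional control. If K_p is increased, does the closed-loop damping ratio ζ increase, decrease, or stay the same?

decrease

ζ = 4.8/(2√(0.61K_p)); increasing K_p raises the denominator, so ζ falls.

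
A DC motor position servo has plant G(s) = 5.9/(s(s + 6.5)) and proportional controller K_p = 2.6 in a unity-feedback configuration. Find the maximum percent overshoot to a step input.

Closed-loop characteristic equation: s² + 6.5s + 15.34 = 0, so ω_n = 3.917 rad/s and ζ = 6.5/(2·3.917) = 0.8298.
%OS = 100·exp(−πζ/√(1−ζ²)) = 100·exp(−π·0.8298/√0.3114) = 0.936%.

0.936%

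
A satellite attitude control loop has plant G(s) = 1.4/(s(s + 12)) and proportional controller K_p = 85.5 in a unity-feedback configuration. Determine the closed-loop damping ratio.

ζ = 0.548

1 + K_p·G(s) = 0 gives s² + 12s + 119.7 = 0.
So ω_n² = 119.7 ⇒ ω_n = 10.94 rad/s, and ζ = 12/(2ω_n) = 0.548.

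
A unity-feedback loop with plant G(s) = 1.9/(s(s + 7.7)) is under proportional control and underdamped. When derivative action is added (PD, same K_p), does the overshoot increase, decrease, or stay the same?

decrease

With PD the characteristic equation becomes s² + (a + K·K_d)s + K·K_p = 0; the damping term grows, ζ rises, overshoot falls.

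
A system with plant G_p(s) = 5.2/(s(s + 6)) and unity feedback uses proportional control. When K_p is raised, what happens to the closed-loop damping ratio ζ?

ζ = 6/(2√(5.2K_p)); increasing K_p raises the denominator, so ζ falls.

decrease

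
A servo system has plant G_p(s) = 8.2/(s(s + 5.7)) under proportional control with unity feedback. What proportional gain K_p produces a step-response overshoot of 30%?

From %OS = 100·exp(−πζ/√(1−ζ²)) = 30%, ζ = −ln(0.3)/√(π²+ln²(0.3)) = 0.3579.
Characteristic equation s² + 5.7s + 8.2K_p = 0 gives ζ = 5.7/(2√(8.2K_p)).
Setting ζ = 0.3579: √(8.2K_p) = 5.7/(2·0.3579) = 7.964, so K_p = 63.43/8.2 = 7.73.

K_p = 7.73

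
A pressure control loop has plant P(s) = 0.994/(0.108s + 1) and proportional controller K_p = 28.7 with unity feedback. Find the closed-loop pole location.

Closed loop: T(s) = K_p·P/(1+K_p·P) = 28.53/(0.108s + 1 + 28.53), with pole at s = −(1 + 28.53)/0.108 = −273.4.

s = -273.4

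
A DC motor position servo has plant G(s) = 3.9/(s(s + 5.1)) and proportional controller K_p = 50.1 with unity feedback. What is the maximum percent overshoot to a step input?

55.8%

Closed-loop characteristic equation: s² + 5.1s + 195.4 = 0, so ω_n = 13.98 rad/s and ζ = 5.1/(2·13.98) = 0.1824.
%OS = 100·exp(−πζ/√(1−ζ²)) = 100·exp(−π·0.1824/√0.9667) = 55.8%.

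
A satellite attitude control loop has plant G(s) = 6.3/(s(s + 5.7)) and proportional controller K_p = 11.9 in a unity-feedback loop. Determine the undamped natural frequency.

1 + K_p·G(s) = 0 gives s² + 5.7s + 74.97 = 0.
Matching s² + 2ζω_n s + ω_n²: ω_n = √74.97 = 8.659 rad/s and 2ζω_n = 5.7, so ζ = 5.7/(2·8.659) = 0.329.

ω_n = 8.66 rad/s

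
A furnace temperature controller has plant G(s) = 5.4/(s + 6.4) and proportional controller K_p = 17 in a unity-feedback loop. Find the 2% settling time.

Closed-loop transfer function: T(s) = K_p·G(s)/(1 + K_p·G(s)) = 91.8/(s + 6.4 + 91.8) = 91.8/(s + 98.2).
Time constant τ = 1/98.2 = 0.01018 s, so the 2% settling time is about 4τ = 0.0407 s.

T_s ≈ 0.0407 s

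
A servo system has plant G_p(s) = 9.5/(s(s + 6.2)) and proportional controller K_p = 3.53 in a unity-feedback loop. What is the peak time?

Closed-loop characteristic equation: s² + 6.2s + 33.53 = 0, so ω_n = 5.791 rad/s and ζ = 6.2/(2·5.791) = 0.5353.
Damped frequency ω_d = ω_n√(1−ζ²) = 4.891 rad/s, so peak time T_p = π/ω_d = 0.642 s.

T_p = 0.642 s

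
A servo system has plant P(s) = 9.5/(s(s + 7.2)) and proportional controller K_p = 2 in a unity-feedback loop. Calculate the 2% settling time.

Closed-loop characteristic equation: s² + 7.2s + 19 = 0, so ω_n = 4.359 rad/s and ζ = 7.2/(2·4.359) = 0.8259.
2% settling time T_s ≈ 4/(ζω_n) = 4/3.6 = 1.11 s.

T_s ≈ 1.11 s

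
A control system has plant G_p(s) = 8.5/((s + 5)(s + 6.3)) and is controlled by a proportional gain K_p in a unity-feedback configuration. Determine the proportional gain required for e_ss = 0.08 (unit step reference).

K_p = 42.6

Steady-state error for a unit step on this type-0 loop is 1/(1 + K_p·G_p(0)).
G_p(0) = 0.2698. Require 1/(1 + K_p·0.2698) = 0.08, so 1 + 0.2698·K_p = 12.5.
K_p = (12.5 − 1)/0.2698 = 42.6.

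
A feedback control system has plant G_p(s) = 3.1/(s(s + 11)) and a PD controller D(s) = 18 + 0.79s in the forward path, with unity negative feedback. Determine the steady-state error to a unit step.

The open loop D(s)G_p(s) has a pole at the origin (type 1), so the static position error constant is infinite and e_ss = 1/(1+∞) = 0.

0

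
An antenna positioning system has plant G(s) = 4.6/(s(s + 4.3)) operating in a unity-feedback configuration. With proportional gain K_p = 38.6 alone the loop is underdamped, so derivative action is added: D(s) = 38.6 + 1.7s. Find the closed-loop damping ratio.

ζ = 0.455

Forward path: (38.6 + 1.7s)·4.6/(s(s+4.3)). The closed-loop characteristic equation is s² + (4.3 + 4.6·1.7)s + 4.6·38.6 = 0.
That is s² + 12.12s + 177.6 = 0, so ω_n = 13.33 rad/s and ζ = 12.12/(2·13.33) = 0.4548.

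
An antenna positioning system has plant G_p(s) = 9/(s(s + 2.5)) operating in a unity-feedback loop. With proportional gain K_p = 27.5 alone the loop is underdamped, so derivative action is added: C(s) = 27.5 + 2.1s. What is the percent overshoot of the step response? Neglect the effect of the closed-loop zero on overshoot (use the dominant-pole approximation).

5.42%

Forward path: (27.5 + 2.1s)·9/(s(s+2.5)). The closed-loop characteristic equation is s² + (2.5 + 9·2.1)s + 9·27.5 = 0.
That is s² + 21.4s + 247.5 = 0, so ω_n = 15.73 rad/s and ζ = 21.4/(2·15.73) = 0.6801.
%OS = 100·exp(−πζ/√(1−ζ²)) = 5.42%.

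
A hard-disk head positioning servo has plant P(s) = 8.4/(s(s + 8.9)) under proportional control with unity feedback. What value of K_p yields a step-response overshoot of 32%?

From %OS = 100·exp(−πζ/√(1−ζ²)) = 32%, ζ = −ln(0.32)/√(π²+ln²(0.32)) = 0.341.
Characteristic equation s² + 8.9s + 8.4K_p = 0 gives ζ = 8.9/(2√(8.4K_p)).
Setting ζ = 0.341: √(8.4K_p) = 8.9/(2·0.341) = 13.05, so K_p = 170.3/8.4 = 20.3.

K_p = 20.3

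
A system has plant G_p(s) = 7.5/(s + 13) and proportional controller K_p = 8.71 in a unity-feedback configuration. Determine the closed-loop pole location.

Closed-loop transfer function: T(s) = K_p·G_p(s)/(1 + K_p·G_p(s)) = 65.33/(s + 13 + 65.33) = 65.33/(s + 78.33).
The closed-loop pole is at s = −78.33.

s = -78.33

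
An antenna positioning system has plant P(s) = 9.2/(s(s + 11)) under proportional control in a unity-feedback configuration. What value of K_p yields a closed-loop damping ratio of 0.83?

K_p = 4.77

Closed-loop characteristic equation: s² + 11s + K_p·9.2 = 0.
So ω_n = √(9.2K_p) and 2ζω_n = 11, giving ζ = 11/(2√(9.2K_p)).
Setting ζ = 0.83: √(9.2K_p) = 11/(2·0.83) = 6.627, so K_p = 43.91/9.2 = 4.77.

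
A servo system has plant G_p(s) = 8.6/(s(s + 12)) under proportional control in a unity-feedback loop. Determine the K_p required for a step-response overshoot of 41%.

From %OS = 100·exp(−πζ/√(1−ζ²)) = 41%, ζ = −ln(0.41)/√(π²+ln²(0.41)) = 0.273.
Characteristic equation s² + 12s + 8.6K_p = 0 gives ζ = 12/(2√(8.6K_p)).
Setting ζ = 0.273: √(8.6K_p) = 12/(2·0.273) = 21.98, so K_p = 483/8.6 = 56.2.

K_p = 56.2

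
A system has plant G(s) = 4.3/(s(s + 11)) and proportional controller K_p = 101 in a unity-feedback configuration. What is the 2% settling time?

T_s ≈ 0.727 s

From 1 + K_pG(s) = 0: s² + 11s + 434.3 = 0 ⇒ ω_n = 20.84, ζ = 0.2639.
2% settling time T_s ≈ 4/(ζω_n) = 4/5.5 = 0.727 s.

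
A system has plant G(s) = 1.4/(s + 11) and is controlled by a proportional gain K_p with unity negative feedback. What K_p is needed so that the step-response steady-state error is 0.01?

K_p = 778

Steady-state error for a unit step on this type-0 loop is 1/(1 + K_p·G(0)).
G(0) = 0.1273. Require 1/(1 + K_p·0.1273) = 0.01, so 1 + 0.1273·K_p = 100.
K_p = (100 − 1)/0.1273 = 778.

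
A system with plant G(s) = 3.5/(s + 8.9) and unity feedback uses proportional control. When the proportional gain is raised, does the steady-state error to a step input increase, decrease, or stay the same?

decrease

The position error constant K_pos = K_p·G(0) grows with K_p, and e_ss = 1/(1+K_pos) falls.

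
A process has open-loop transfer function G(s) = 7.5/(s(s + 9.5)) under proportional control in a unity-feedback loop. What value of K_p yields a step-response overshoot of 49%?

From %OS = 100·exp(−πζ/√(1−ζ²)) = 49%, ζ = −ln(0.49)/√(π²+ln²(0.49)) = 0.2214.
Characteristic equation s² + 9.5s + 7.5K_p = 0 gives ζ = 9.5/(2√(7.5K_p)).
Setting ζ = 0.2214: √(7.5K_p) = 9.5/(2·0.2214) = 21.45, so K_p = 460.2/7.5 = 61.4.

K_p = 61.4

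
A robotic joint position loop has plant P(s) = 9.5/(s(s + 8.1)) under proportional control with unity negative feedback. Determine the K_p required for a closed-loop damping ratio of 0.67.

K_p = 3.85

Closed-loop characteristic equation: s² + 8.1s + K_p·9.5 = 0.
So ω_n = √(9.5K_p) and 2ζω_n = 8.1, giving ζ = 8.1/(2√(9.5K_p)).
Setting ζ = 0.67: √(9.5K_p) = 8.1/(2·0.67) = 6.045, so K_p = 36.54/9.5 = 3.85.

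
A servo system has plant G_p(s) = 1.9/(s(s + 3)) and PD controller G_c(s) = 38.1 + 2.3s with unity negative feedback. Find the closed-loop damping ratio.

ζ = 0.433

Forward path: (38.1 + 2.3s)·1.9/(s(s+3)). The closed-loop characteristic equation is s² + (3 + 1.9·2.3)s + 1.9·38.1 = 0.
That is s² + 7.37s + 72.39 = 0, so ω_n = 8.508 rad/s and ζ = 7.37/(2·8.508) = 0.4331.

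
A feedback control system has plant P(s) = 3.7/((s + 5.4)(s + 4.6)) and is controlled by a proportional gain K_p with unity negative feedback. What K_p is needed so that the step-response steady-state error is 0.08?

The loop is type 0, so e_ss(step) = 1/(1 + K_pos) with K_pos = K_p·P(0).
P(0) = 0.149. Require 1/(1 + K_p·0.149) = 0.08, so 1 + 0.149·K_p = 12.5.
K_p = (12.5 − 1)/0.149 = 77.2.

K_p = 77.2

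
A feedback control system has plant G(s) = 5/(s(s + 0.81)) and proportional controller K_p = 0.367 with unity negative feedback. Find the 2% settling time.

T_s ≈ 9.88 s

The closed-loop denominator s² + 0.81s + 1.835 gives ω_n = √1.835 = 1.355 and ζ = 0.81/(2ω_n) = 0.299.
2% settling time T_s ≈ 4/(ζω_n) = 4/0.405 = 9.88 s.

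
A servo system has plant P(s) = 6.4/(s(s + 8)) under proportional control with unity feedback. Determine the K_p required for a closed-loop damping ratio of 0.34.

K_p = 21.6

Closed-loop characteristic equation: s² + 8s + K_p·6.4 = 0.
So ω_n = √(6.4K_p) and 2ζω_n = 8, giving ζ = 8/(2√(6.4K_p)).
Setting ζ = 0.34: √(6.4K_p) = 8/(2·0.34) = 11.76, so K_p = 138.4/6.4 = 21.6.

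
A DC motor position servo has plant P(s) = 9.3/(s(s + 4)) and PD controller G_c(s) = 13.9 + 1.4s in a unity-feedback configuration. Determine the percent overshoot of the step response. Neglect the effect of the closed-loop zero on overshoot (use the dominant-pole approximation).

2.88%

Forward path: (13.9 + 1.4s)·9.3/(s(s+4)). The closed-loop characteristic equation is s² + (4 + 9.3·1.4)s + 9.3·13.9 = 0.
That is s² + 17.02s + 129.3 = 0, so ω_n = 11.37 rad/s and ζ = 17.02/(2·11.37) = 0.7485.
%OS = 100·exp(−πζ/√(1−ζ²)) = 2.88%.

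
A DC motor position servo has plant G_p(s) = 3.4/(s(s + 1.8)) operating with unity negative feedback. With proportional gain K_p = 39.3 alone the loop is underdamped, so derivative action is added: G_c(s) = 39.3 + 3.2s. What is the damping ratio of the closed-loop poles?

ζ = 0.548

Forward path: (39.3 + 3.2s)·3.4/(s(s+1.8)). The closed-loop characteristic equation is s² + (1.8 + 3.4·3.2)s + 3.4·39.3 = 0.
That is s² + 12.68s + 133.6 = 0, so ω_n = 11.56 rad/s and ζ = 12.68/(2·11.56) = 0.5485.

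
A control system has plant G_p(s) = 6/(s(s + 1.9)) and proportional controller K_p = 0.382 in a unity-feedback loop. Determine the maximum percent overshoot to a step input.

7.95%

From 1 + K_pG_p(s) = 0: s² + 1.9s + 2.292 = 0 ⇒ ω_n = 1.514, ζ = 0.6275.
%OS = 100·exp(−πζ/√(1−ζ²)) = 100·exp(−π·0.6275/√0.6062) = 7.95%.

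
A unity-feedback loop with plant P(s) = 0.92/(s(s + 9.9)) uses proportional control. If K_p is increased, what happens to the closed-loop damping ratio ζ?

decrease

ζ = 9.9/(2√(0.92K_p)); increasing K_p raises the denominator, so ζ falls.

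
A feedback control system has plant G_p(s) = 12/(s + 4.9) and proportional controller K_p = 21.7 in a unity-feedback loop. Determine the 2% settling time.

T_s ≈ 0.0151 s

Closed-loop transfer function: T(s) = K_p·G_p(s)/(1 + K_p·G_p(s)) = 260.4/(s + 4.9 + 260.4) = 260.4/(s + 265.3).
Time constant τ = 1/265.3 = 0.003769 s, so the 2% settling time is about 4τ = 0.0151 s.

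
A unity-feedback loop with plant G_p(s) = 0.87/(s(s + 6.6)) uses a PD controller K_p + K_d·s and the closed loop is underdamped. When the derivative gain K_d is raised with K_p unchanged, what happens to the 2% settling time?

decrease

Characteristic equation s² + (6.6 + 0.87K_d)s + 0.87K_p = 0: raising K_d increases ζω_n = (6.6+0.87K_d)/2 while the loop stays underdamped, so T_s ≈ 4/(ζω_n) decreases.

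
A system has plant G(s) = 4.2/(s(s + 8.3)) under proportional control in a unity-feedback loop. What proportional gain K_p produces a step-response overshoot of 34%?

K_p = 38.9

From %OS = 100·exp(−πζ/√(1−ζ²)) = 34%, ζ = −ln(0.34)/√(π²+ln²(0.34)) = 0.3248.
Characteristic equation s² + 8.3s + 4.2K_p = 0 gives ζ = 8.3/(2√(4.2K_p)).
Setting ζ = 0.3248: √(4.2K_p) = 8.3/(2·0.3248) = 12.78, so K_p = 163.3/4.2 = 38.9.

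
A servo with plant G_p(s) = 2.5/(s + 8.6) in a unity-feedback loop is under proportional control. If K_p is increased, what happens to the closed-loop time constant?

The closed-loop bandwidth 8.6+K_p·2.5 grows with K_p, so τ shrinks.

decrease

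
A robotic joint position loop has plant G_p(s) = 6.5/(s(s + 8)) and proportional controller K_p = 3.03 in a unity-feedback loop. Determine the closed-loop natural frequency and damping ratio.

ω_n = 4.44 rad/s, ζ = 0.901

1 + K_p·G_p(s) = 0 gives s² + 8s + 19.7 = 0.
So ω_n² = 19.7 ⇒ ω_n = 4.438 rad/s, and ζ = 8/(2ω_n) = 0.901.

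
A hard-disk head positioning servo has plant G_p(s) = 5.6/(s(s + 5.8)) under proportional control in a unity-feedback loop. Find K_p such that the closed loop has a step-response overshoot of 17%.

K_p = 6.22

From %OS = 100·exp(−πζ/√(1−ζ²)) = 17%, ζ = −ln(0.17)/√(π²+ln²(0.17)) = 0.4913.
Characteristic equation s² + 5.8s + 5.6K_p = 0 gives ζ = 5.8/(2√(5.6K_p)).
Setting ζ = 0.4913: √(5.6K_p) = 5.8/(2·0.4913) = 5.903, so K_p = 34.85/5.6 = 6.22.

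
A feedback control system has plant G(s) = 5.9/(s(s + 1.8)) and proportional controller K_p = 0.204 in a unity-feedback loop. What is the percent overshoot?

1.1%

Closed-loop characteristic equation: s² + 1.8s + 1.204 = 0, so ω_n = 1.097 rad/s and ζ = 1.8/(2·1.097) = 0.8204.
%OS = 100·exp(−πζ/√(1−ζ²)) = 100·exp(−π·0.8204/√0.327) = 1.1%.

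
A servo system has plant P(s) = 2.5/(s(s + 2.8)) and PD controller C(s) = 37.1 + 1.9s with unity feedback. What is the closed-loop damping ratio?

ζ = 0.392

Forward path: (37.1 + 1.9s)·2.5/(s(s+2.8)). The closed-loop characteristic equation is s² + (2.8 + 2.5·1.9)s + 2.5·37.1 = 0.
That is s² + 7.55s + 92.75 = 0, so ω_n = 9.631 rad/s and ζ = 7.55/(2·9.631) = 0.392.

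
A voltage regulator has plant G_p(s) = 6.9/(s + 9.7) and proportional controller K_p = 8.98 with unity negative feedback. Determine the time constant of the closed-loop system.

Closed-loop transfer function: T(s) = K_p·G_p(s)/(1 + K_p·G_p(s)) = 61.96/(s + 9.7 + 61.96) = 61.96/(s + 71.66).
Time constant τ = 1/71.66 = 0.014 s.

τ = 0.014 s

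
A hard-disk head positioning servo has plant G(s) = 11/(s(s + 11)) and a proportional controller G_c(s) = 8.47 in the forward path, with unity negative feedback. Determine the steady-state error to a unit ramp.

0.118

The loop has one pole at the origin (type 1). Velocity error constant K_v = lim_{s→0} s·G_c(s)G(s) = 8.47·11/11 = 8.47.
Steady-state error to a unit ramp: e_ss = 1/K_v = 0.118.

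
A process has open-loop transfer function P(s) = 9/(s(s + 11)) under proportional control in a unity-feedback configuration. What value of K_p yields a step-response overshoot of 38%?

K_p = 38.8

From %OS = 100·exp(−πζ/√(1−ζ²)) = 38%, ζ = −ln(0.38)/√(π²+ln²(0.38)) = 0.2943.
Characteristic equation s² + 11s + 9K_p = 0 gives ζ = 11/(2√(9K_p)).
Setting ζ = 0.2943: √(9K_p) = 11/(2·0.2943) = 18.69, so K_p = 349.1/9 = 38.8.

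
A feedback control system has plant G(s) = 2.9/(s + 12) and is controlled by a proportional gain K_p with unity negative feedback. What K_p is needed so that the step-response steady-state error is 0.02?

Steady-state error for a unit step on this type-0 loop is 1/(1 + K_p·G(0)).
G(0) = 0.2417. Require 1/(1 + K_p·0.2417) = 0.02, so 1 + 0.2417·K_p = 50.
K_p = (50 − 1)/0.2417 = 203.

K_p = 203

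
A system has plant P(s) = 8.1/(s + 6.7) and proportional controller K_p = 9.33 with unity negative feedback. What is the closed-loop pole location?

Closed-loop transfer function: T(s) = K_p·P(s)/(1 + K_p·P(s)) = 75.57/(s + 6.7 + 75.57) = 75.57/(s + 82.27).
The closed-loop pole is at s = −82.27.

s = -82.27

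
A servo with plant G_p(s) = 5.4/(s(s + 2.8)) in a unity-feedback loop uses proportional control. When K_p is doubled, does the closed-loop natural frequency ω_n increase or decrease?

increase

ω_n = √(5.4·K_p), which grows with K_p.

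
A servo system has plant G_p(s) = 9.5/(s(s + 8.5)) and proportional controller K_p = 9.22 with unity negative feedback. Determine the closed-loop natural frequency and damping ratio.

The closed-loop denominator is s(s+8.5) + 9.22·9.5 = s² + 8.5s + 87.59.
Matching s² + 2ζω_n s + ω_n²: ω_n = √87.59 = 9.359 rad/s and 2ζω_n = 8.5, so ζ = 8.5/(2·9.359) = 0.454.

ω_n = 9.36 rad/s, ζ = 0.454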